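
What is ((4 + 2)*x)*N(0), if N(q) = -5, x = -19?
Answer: 570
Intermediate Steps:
((4 + 2)*x)*N(0) = ((4 + 2)*(-19))*(-5) = (6*(-19))*(-5) = -114*(-5) = 570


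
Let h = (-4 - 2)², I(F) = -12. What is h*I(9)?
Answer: -432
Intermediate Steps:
h = 36 (h = (-6)² = 36)
h*I(9) = 36*(-12) = -432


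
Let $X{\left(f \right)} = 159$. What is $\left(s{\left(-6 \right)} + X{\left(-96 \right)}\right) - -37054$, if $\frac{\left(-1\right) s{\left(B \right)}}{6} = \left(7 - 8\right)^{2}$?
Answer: $37207$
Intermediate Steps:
$s{\left(B \right)} = -6$ ($s{\left(B \right)} = - 6 \left(7 - 8\right)^{2} = - 6 \left(-1\right)^{2} = \left(-6\right) 1 = -6$)
$\left(s{\left(-6 \right)} + X{\left(-96 \right)}\right) - -37054 = \left(-6 + 159\right) - -37054 = 153 + 37054 = 37207$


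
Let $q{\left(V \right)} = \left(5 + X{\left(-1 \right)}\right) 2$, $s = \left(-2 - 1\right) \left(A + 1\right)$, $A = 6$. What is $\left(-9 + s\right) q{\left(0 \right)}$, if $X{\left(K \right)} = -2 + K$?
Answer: $-120$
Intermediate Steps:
$s = -21$ ($s = \left(-2 - 1\right) \left(6 + 1\right) = \left(-3\right) 7 = -21$)
$q{\left(V \right)} = 4$ ($q{\left(V \right)} = \left(5 - 3\right) 2 = 2 \cdot 2 = 4$)
$\left(-9 + s\right) q{\left(0 \right)} = \left(-9 - 21\right) 4 = \left(-30\right) 4 = -120$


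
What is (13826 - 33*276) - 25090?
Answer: -20372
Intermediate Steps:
(13826 - 33*276) - 25090 = (13826 - 9108) - 25090 = 4718 - 25090 = -20372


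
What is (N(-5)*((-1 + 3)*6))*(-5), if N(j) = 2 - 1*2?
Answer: 0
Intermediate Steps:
N(j) = 0 (N(j) = 2 - 2 = 0)
(N(-5)*((-1 + 3)*6))*(-5) = (0*((-1 + 3)*6))*(-5) = (0*(2*6))*(-5) = (0*12)*(-5) = 0*(-5) = 0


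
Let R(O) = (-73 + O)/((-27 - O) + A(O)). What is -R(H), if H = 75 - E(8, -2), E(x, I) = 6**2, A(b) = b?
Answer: -34/27 ≈ -1.2593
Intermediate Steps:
E(x, I) = 36
H = 39 (H = 75 - 1*36 = 75 - 36 = 39)
R(O) = 73/27 - O/27 (R(O) = (-73 + O)/((-27 - O) + O) = (-73 + O)/(-27) = (-73 + O)*(-1/27) = 73/27 - O/27)
-R(H) = -(73/27 - 1/27*39) = -(73/27 - 13/9) = -1*34/27 = -34/27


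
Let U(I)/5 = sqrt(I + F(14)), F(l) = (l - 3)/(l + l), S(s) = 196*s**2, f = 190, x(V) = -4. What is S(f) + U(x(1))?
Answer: 7075600 + 5*I*sqrt(707)/14 ≈ 7.0756e+6 + 9.4962*I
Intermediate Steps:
F(l) = (-3 + l)/(2*l) (F(l) = (-3 + l)/((2*l)) = (-3 + l)*(1/(2*l)) = (-3 + l)/(2*l))
U(I) = 5*sqrt(11/28 + I) (U(I) = 5*sqrt(I + (1/2)*(-3 + 14)/14) = 5*sqrt(I + (1/2)*(1/14)*11) = 5*sqrt(I + 11/28) = 5*sqrt(11/28 + I))
S(f) + U(x(1)) = 196*190**2 + 5*sqrt(77 + 196*(-4))/14 = 196*36100 + 5*sqrt(77 - 784)/14 = 7075600 + 5*sqrt(-707)/14 = 7075600 + 5*(I*sqrt(707))/14 = 7075600 + 5*I*sqrt(707)/14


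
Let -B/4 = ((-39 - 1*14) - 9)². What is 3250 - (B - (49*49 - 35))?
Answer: 20992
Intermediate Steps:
B = -15376 (B = -4*((-39 - 1*14) - 9)² = -4*((-39 - 14) - 9)² = -4*(-53 - 9)² = -4*(-62)² = -4*3844 = -15376)
3250 - (B - (49*49 - 35)) = 3250 - (-15376 - (49*49 - 35)) = 3250 - (-15376 - (2401 - 35)) = 3250 - (-15376 - 1*2366) = 3250 - (-15376 - 2366) = 3250 - 1*(-17742) = 3250 + 17742 = 20992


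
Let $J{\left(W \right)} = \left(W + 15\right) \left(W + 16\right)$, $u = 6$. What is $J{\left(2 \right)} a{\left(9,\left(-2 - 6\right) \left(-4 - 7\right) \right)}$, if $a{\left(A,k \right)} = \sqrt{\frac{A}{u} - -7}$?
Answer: $153 \sqrt{34} \approx 892.14$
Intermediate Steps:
$a{\left(A,k \right)} = \sqrt{7 + \frac{A}{6}}$ ($a{\left(A,k \right)} = \sqrt{\frac{A}{6} - -7} = \sqrt{A \frac{1}{6} + 7} = \sqrt{\frac{A}{6} + 7} = \sqrt{7 + \frac{A}{6}}$)
$J{\left(W \right)} = \left(15 + W\right) \left(16 + W\right)$
$J{\left(2 \right)} a{\left(9,\left(-2 - 6\right) \left(-4 - 7\right) \right)} = \left(240 + 2^{2} + 31 \cdot 2\right) \frac{\sqrt{252 + 6 \cdot 9}}{6} = \left(240 + 4 + 62\right) \frac{\sqrt{252 + 54}}{6} = 306 \frac{\sqrt{306}}{6} = 306 \frac{3 \sqrt{34}}{6} = 306 \frac{\sqrt{34}}{2} = 153 \sqrt{34}$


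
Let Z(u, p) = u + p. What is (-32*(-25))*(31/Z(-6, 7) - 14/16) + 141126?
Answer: 165226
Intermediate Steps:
Z(u, p) = p + u
(-32*(-25))*(31/Z(-6, 7) - 14/16) + 141126 = (-32*(-25))*(31/(7 - 6) - 14/16) + 141126 = 800*(31/1 - 14*1/16) + 141126 = 800*(31*1 - 7/8) + 141126 = 800*(31 - 7/8) + 141126 = 800*(241/8) + 141126 = 24100 + 141126 = 165226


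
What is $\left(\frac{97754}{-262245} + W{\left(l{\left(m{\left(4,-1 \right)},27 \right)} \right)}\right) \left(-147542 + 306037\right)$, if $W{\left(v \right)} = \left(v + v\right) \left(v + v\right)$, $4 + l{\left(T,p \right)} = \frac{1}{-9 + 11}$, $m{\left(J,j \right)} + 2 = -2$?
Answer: $\frac{404233604449}{52449} \approx 7.7072 \cdot 10^{6}$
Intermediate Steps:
$m{\left(J,j \right)} = -4$ ($m{\left(J,j \right)} = -2 - 2 = -4$)
$l{\left(T,p \right)} = - \frac{7}{2}$ ($l{\left(T,p \right)} = -4 + \frac{1}{-9 + 11} = -4 + \frac{1}{2} = - \frac{7}{2}$)
$W{\left(v \right)} = 4 v^{2}$ ($W{\left(v \right)} = 2 v 2 v = 4 v^{2}$)
$\left(\frac{97754}{-262245} + W{\left(l{\left(m{\left(4,-1 \right)},27 \right)} \right)}\right) \left(-147542 + 306037\right) = \left(\frac{97754}{-262245} + 4 \left(- \frac{7}{2}\right)^{2}\right) \left(-147542 + 306037\right) = \left(97754 \left(- \frac{1}{262245}\right) + 4 \cdot \frac{49}{4}\right) 158495 = \left(- \frac{97754}{262245} + 49\right) 158495 = \frac{12752251}{262245} \cdot 158495 = \frac{404233604449}{52449}$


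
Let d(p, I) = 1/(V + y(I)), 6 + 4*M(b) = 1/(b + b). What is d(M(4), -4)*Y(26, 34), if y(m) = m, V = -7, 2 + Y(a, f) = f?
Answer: -32/11 ≈ -2.9091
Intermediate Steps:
Y(a, f) = -2 + f
M(b) = -3/2 + 1/(8*b) (M(b) = -3/2 + 1/(4*(b + b)) = -3/2 + 1/(4*((2*b))) = -3/2 + (1/(2*b))/4 = -3/2 + 1/(8*b))
d(p, I) = 1/(-7 + I)
d(M(4), -4)*Y(26, 34) = (-2 + 34)/(-7 - 4) = 32/(-11) = -1/11*32 = -32/11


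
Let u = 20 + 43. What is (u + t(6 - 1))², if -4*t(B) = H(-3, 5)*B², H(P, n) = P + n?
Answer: 10201/4 ≈ 2550.3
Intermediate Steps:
u = 63
t(B) = -B²/2 (t(B) = -(-3 + 5)*B²/4 = -B²/2)
(u + t(6 - 1))² = (63 - (6 - 1)²/2)² = (63 - ½*5²)² = (63 - ½*25)² = (63 - 25/2)² = (101/2)² = 10201/4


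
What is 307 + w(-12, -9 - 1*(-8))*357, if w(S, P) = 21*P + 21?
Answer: 307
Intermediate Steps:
w(S, P) = 21 + 21*P
307 + w(-12, -9 - 1*(-8))*357 = 307 + (21 + 21*(-9 - 1*(-8)))*357 = 307 + (21 + 21*(-9 + 8))*357 = 307 + (21 + 21*(-1))*357 = 307 + (21 - 21)*357 = 307 + 0*357 = 307 + 0 = 307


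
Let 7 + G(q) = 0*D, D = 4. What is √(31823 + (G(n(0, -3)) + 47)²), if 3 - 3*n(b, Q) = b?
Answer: √33423 ≈ 182.82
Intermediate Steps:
n(b, Q) = 1 - b/3
G(q) = -7 (G(q) = -7 + 0*4 = -7 + 0 = -7)
√(31823 + (G(n(0, -3)) + 47)²) = √(31823 + (-7 + 47)²) = √(31823 + 40²) = √(31823 + 1600) = √33423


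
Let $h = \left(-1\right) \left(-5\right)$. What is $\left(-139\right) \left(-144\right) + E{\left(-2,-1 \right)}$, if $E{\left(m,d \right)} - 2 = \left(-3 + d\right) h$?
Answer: $19998$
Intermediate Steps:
$h = 5$
$E{\left(m,d \right)} = -13 + 5 d$ ($E{\left(m,d \right)} = 2 + \left(-3 + d\right) 5 = 2 + \left(-15 + 5 d\right) = -13 + 5 d$)
$\left(-139\right) \left(-144\right) + E{\left(-2,-1 \right)} = \left(-139\right) \left(-144\right) + \left(-13 + 5 \left(-1\right)\right) = 20016 - 18 = 19998$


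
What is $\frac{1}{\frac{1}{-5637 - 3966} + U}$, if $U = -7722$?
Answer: $- \frac{9603}{74154367} \approx -0.0001295$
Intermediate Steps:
$\frac{1}{\frac{1}{-5637 - 3966} + U} = \frac{1}{\frac{1}{-5637 - 3966} - 7722} = \frac{1}{\frac{1}{-9603} - 7722} = \frac{1}{- \frac{1}{9603} - 7722} = \frac{1}{- \frac{74154367}{9603}} = - \frac{9603}{74154367}$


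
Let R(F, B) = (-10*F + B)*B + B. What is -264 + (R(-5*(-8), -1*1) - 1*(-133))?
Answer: 269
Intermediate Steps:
R(F, B) = B + B*(B - 10*F) (R(F, B) = (B - 10*F)*B + B = B*(B - 10*F) + B = B + B*(B - 10*F))
-264 + (R(-5*(-8), -1*1) - 1*(-133)) = -264 + ((-1*1)*(1 - 1*1 - (-50)*(-8)) - 1*(-133)) = -264 + (-(1 - 1 - 10*40) + 133) = -264 + (-(1 - 1 - 400) + 133) = -264 + (-1*(-400) + 133) = -264 + (400 + 133) = -264 + 533 = 269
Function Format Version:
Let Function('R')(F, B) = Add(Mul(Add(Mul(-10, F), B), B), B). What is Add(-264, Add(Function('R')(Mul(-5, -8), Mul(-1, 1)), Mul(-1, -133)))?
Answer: 269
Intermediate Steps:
Function('R')(F, B) = Add(B, Mul(B, Add(B, Mul(-10, F)))) (Function('R')(F, B) = Add(Mul(Add(B, Mul(-10, F)), B), B) = Add(Mul(B, Add(B, Mul(-10, F))), B) = Add(B, Mul(B, Add(B, Mul(-10, F)))))
Add(-264, Add(Function('R')(Mul(-5, -8), Mul(-1, 1)), Mul(-1, -133))) = Add(-264, Add(Mul(Mul(-1, 1), Add(1, Mul(-1, 1), Mul(-10, Mul(-5, -8)))), Mul(-1, -133))) = Add(-264, Add(Mul(-1, Add(1, -1, Mul(-10, 40))), 133)) = Add(-264, Add(Mul(-1, Add(1, -1, -400)), 133)) = Add(-264, Add(Mul(-1, -400), 133)) = Add(-264, Add(400, 133)) = Add(-264, 533) = 269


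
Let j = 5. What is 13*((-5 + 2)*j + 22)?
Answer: 91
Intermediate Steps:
13*((-5 + 2)*j + 22) = 13*((-5 + 2)*5 + 22) = 13*(-3*5 + 22) = 13*(-15 + 22) = 13*7 = 91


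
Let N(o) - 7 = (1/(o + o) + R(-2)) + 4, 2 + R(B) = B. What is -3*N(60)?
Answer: -841/40 ≈ -21.025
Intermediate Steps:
R(B) = -2 + B
N(o) = 7 + 1/(2*o) (N(o) = 7 + ((1/(o + o) + (-2 - 2)) + 4) = 7 + ((1/(2*o) - 4) + 4) = 7 + ((-4 + 1/(2*o)) + 4) = 7 + 1/(2*o))
-3*N(60) = -3*(7 + (½)/60) = -3*(7 + (½)*(1/60)) = -3*(7 + 1/120) = -3*841/120 = -841/40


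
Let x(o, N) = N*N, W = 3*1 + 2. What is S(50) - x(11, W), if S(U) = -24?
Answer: -49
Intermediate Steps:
W = 5 (W = 3 + 2 = 5)
x(o, N) = N²
S(50) - x(11, W) = -24 - 1*5² = -24 - 1*25 = -24 - 25 = -49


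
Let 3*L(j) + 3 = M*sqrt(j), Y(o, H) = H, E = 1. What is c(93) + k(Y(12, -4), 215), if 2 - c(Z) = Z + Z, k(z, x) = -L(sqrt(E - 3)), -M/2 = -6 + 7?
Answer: -183 + 2*(-2)**(1/4)/3 ≈ -182.44 + 0.5606*I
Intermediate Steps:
M = -2 (M = -2*(-6 + 7) = -2*1 = -2)
L(j) = -1 - 2*sqrt(j)/3 (L(j) = -1 + (-2*sqrt(j))/3 = -1 - 2*sqrt(j)/3)
k(z, x) = 1 + 2*2**(1/4)*sqrt(I)/3 (k(z, x) = -(-1 - 2*(1 - 3)**(1/4)/3) = -(-1 - 2*(-2)**(1/4)/3) = -(-1 - 2*2**(1/4)*sqrt(I)/3) = 1 + 2*2**(1/4)*sqrt(I)/3)
c(Z) = 2 - 2*Z (c(Z) = 2 - (Z + Z) = 2 - 2*Z)
c(93) + k(Y(12, -4), 215) = (2 - 2*93) + (1 + 2*2**(1/4)*sqrt(I)/3) = (2 - 186) + (1 + 2*2**(1/4)*sqrt(I)/3) = -184 + (1 + 2*2**(1/4)*sqrt(I)/3) = -183 + 2*2**(1/4)*sqrt(I)/3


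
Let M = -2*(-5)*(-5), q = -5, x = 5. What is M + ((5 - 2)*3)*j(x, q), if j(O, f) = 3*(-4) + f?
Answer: -203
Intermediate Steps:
j(O, f) = -12 + f
M = -50 (M = 10*(-5) = -50)
M + ((5 - 2)*3)*j(x, q) = -50 + ((5 - 2)*3)*(-12 - 5) = -50 + (3*3)*(-17) = -50 + 9*(-17) = -50 - 153 = -203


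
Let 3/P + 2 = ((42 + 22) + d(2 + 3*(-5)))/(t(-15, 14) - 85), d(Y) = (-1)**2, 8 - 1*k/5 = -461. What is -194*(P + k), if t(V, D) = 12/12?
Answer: -105949802/233 ≈ -4.5472e+5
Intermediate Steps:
k = 2345 (k = 40 - 5*(-461) = 40 + 2305 = 2345)
d(Y) = 1
t(V, D) = 1 (t(V, D) = 12*(1/12) = 1)
P = -252/233 (P = 3/(-2 + ((42 + 22) + 1)/(1 - 85)) = 3/(-2 + (64 + 1)/(-84)) = 3/(-2 + 65*(-1/84)) = 3/(-2 - 65/84) = 3/(-233/84) = 3*(-84/233) = -252/233 ≈ -1.0815)
-194*(P + k) = -194*(-252/233 + 2345) = -194*546133/233 = -105949802/233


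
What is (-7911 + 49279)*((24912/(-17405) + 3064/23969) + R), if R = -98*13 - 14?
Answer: -22250697168276224/417180445 ≈ -5.3336e+7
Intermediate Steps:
R = -1288 (R = -1274 - 14 = -1288)
(-7911 + 49279)*((24912/(-17405) + 3064/23969) + R) = (-7911 + 49279)*((24912/(-17405) + 3064/23969) - 1288) = 41368*((24912*(-1/17405) + 3064*(1/23969)) - 1288) = 41368*((-24912/17405 + 3064/23969) - 1288) = 41368*(-543786808/417180445 - 1288) = 41368*(-537872199968/417180445) = -22250697168276224/417180445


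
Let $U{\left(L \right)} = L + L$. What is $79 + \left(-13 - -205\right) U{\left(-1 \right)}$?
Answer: $-305$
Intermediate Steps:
$U{\left(L \right)} = 2 L$
$79 + \left(-13 - -205\right) U{\left(-1 \right)} = 79 + \left(-13 - -205\right) 2 \left(-1\right) = 79 + \left(-13 + 205\right) \left(-2\right) = 79 + 192 \left(-2\right) = 79 - 384 = -305$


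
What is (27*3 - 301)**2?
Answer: 48400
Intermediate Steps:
(27*3 - 301)**2 = (81 - 301)**2 = (-220)**2 = 48400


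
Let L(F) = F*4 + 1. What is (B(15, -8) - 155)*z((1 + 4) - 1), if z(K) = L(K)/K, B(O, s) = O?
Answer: -595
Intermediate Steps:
L(F) = 1 + 4*F (L(F) = 4*F + 1 = 1 + 4*F)
z(K) = (1 + 4*K)/K
(B(15, -8) - 155)*z((1 + 4) - 1) = (15 - 155)*(4 + 1/((1 + 4) - 1)) = -140*(4 + 1/(5 - 1)) = -140*(4 + 1/4) = -140*(4 + ¼) = -140*17/4 = -595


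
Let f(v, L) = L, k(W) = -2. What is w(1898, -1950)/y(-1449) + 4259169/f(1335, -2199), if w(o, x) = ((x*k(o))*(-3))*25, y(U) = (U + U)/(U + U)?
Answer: -215822223/733 ≈ -2.9444e+5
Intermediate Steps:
y(U) = 1 (y(U) = (2*U)/((2*U)) = (2*U)*(1/(2*U)) = 1)
w(o, x) = 150*x (w(o, x) = ((x*(-2))*(-3))*25 = (-2*x*(-3))*25 = (6*x)*25 = 150*x)
w(1898, -1950)/y(-1449) + 4259169/f(1335, -2199) = (150*(-1950))/1 + 4259169/(-2199) = -292500*1 + 4259169*(-1/2199) = -292500 - 1419723/733 = -215822223/733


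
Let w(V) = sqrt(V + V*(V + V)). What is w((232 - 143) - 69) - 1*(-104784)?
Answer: 104784 + 2*sqrt(205) ≈ 1.0481e+5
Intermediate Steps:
w(V) = sqrt(V + 2*V**2) (w(V) = sqrt(V + V*(2*V)) = sqrt(V + 2*V**2))
w((232 - 143) - 69) - 1*(-104784) = sqrt(((232 - 143) - 69)*(1 + 2*((232 - 143) - 69))) - 1*(-104784) = sqrt((89 - 69)*(1 + 2*(89 - 69))) + 104784 = sqrt(20*(1 + 2*20)) + 104784 = sqrt(20*(1 + 40)) + 104784 = sqrt(20*41) + 104784 = sqrt(820) + 104784 = 2*sqrt(205) + 104784 = 104784 + 2*sqrt(205)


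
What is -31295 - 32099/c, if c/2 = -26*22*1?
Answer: -35769381/1144 ≈ -31267.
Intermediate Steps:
c = -1144 (c = 2*(-26*22*1) = 2*(-572*1) = 2*(-572) = -1144)
-31295 - 32099/c = -31295 - 32099/(-1144) = -31295 - 32099*(-1)/1144 = -31295 - 1*(-32099/1144) = -31295 + 32099/1144 = -35769381/1144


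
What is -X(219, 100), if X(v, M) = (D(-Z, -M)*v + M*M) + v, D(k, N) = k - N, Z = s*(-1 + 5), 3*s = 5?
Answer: -30659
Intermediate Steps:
s = 5/3 (s = (⅓)*5 = 5/3 ≈ 1.6667)
Z = 20/3 (Z = 5*(-1 + 5)/3 = (5/3)*4 = 20/3 ≈ 6.6667)
X(v, M) = v + M² + v*(-20/3 + M) (X(v, M) = ((-1*20/3 - (-1)*M)*v + M*M) + v = ((-20/3 + M)*v + M²) + v = (v*(-20/3 + M) + M²) + v = (M² + v*(-20/3 + M)) + v = v + M² + v*(-20/3 + M))
-X(219, 100) = -(100² - 17/3*219 + 100*219) = -(10000 - 1241 + 21900) = -1*30659 = -30659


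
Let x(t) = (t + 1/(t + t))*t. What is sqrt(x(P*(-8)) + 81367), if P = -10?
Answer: sqrt(351070)/2 ≈ 296.26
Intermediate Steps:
x(t) = t*(t + 1/(2*t)) (x(t) = (t + 1/(2*t))*t = t*(t + 1/(2*t)))
sqrt(x(P*(-8)) + 81367) = sqrt((1/2 + (-10*(-8))**2) + 81367) = sqrt((1/2 + 80**2) + 81367) = sqrt((1/2 + 6400) + 81367) = sqrt(12801/2 + 81367) = sqrt(175535/2) = sqrt(351070)/2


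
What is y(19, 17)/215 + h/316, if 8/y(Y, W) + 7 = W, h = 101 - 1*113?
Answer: -2909/84925 ≈ -0.034254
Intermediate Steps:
h = -12 (h = 101 - 113 = -12)
y(Y, W) = 8/(-7 + W)
y(19, 17)/215 + h/316 = (8/(-7 + 17))/215 - 12/316 = (8/10)*(1/215) - 12*1/316 = (8*(1/10))*(1/215) - 3/79 = (4/5)*(1/215) - 3/79 = 4/1075 - 3/79 = -2909/84925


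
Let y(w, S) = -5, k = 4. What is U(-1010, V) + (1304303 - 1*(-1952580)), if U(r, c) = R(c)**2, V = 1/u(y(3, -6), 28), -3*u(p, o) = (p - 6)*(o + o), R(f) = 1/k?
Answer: 52110129/16 ≈ 3.2569e+6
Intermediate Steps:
R(f) = 1/4
u(p, o) = -2*o*(-6 + p)/3 (u(p, o) = -(p - 6)*(o + o)/3 = -(-6 + p)*2*o/3 = -2*o*(-6 + p)/3)
V = 3/616 (V = 1/((2/3)*28*(6 - 1*(-5))) = 1/((2/3)*28*(6 + 5)) = 1/((2/3)*28*11) = 1/(616/3) = 3/616 ≈ 0.0048701)
U(r, c) = 1/16 (U(r, c) = (1/4)**2 = 1/16)
U(-1010, V) + (1304303 - 1*(-1952580)) = 1/16 + (1304303 - 1*(-1952580)) = 1/16 + (1304303 + 1952580) = 1/16 + 3256883 = 52110129/16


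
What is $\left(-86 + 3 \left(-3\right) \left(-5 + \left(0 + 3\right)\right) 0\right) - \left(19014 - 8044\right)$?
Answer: $-11056$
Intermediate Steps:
$\left(-86 + 3 \left(-3\right) \left(-5 + \left(0 + 3\right)\right) 0\right) - \left(19014 - 8044\right) = \left(-86 - 9 \left(-5 + 3\right) 0\right) - 10970 = \left(-86 - 9 \left(\left(-2\right) 0\right)\right) - 10970 = \left(-86 - 0\right) - 10970 = \left(-86 + 0\right) - 10970 = -86 - 10970 = -11056$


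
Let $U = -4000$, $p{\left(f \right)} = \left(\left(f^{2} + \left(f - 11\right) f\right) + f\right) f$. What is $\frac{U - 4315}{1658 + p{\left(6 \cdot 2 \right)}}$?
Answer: $- \frac{8315}{3674} \approx -2.2632$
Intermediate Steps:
$p{\left(f \right)} = f \left(f + f^{2} + f \left(-11 + f\right)\right)$ ($p{\left(f \right)} = \left(\left(f^{2} + \left(f - 11\right) f\right) + f\right) f = \left(\left(f^{2} + \left(-11 + f\right) f\right) + f\right) f = \left(\left(f^{2} + f \left(-11 + f\right)\right) + f\right) f = \left(f + f^{2} + f \left(-11 + f\right)\right) f = f \left(f + f^{2} + f \left(-11 + f\right)\right)$)
$\frac{U - 4315}{1658 + p{\left(6 \cdot 2 \right)}} = \frac{-4000 - 4315}{1658 + 2 \left(6 \cdot 2\right)^{2} \left(-5 + 6 \cdot 2\right)} = - \frac{8315}{1658 + 2 \cdot 12^{2} \left(-5 + 12\right)} = - \frac{8315}{1658 + 2 \cdot 144 \cdot 7} = - \frac{8315}{1658 + 2016} = - \frac{8315}{3674}$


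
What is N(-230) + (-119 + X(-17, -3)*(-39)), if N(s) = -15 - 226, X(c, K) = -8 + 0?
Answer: -48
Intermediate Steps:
X(c, K) = -8
N(s) = -241
N(-230) + (-119 + X(-17, -3)*(-39)) = -241 + (-119 - 8*(-39)) = -241 + (-119 + 312) = -241 + 193 = -48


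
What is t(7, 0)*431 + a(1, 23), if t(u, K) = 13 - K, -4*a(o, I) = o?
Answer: 22411/4 ≈ 5602.8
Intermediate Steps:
a(o, I) = -o/4
t(7, 0)*431 + a(1, 23) = (13 - 1*0)*431 - ¼*1 = (13 + 0)*431 - ¼ = 13*431 - ¼ = 5603 - ¼ = 22411/4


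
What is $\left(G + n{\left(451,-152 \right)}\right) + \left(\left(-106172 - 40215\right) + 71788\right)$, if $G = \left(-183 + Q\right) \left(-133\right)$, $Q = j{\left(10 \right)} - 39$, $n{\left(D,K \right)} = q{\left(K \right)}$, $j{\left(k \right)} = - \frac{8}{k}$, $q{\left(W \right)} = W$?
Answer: $- \frac{225593}{5} \approx -45119.0$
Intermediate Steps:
$n{\left(D,K \right)} = K$
$Q = - \frac{199}{5}$ ($Q = - \frac{8}{10} - 39 = \left(-8\right) \frac{1}{10} - 39 = - \frac{4}{5} - 39 = - \frac{199}{5} \approx -39.8$)
$G = \frac{148162}{5}$ ($G = \left(-183 - \frac{199}{5}\right) \left(-133\right) = \left(- \frac{1114}{5}\right) \left(-133\right) = \frac{148162}{5} \approx 29632.0$)
$\left(G + n{\left(451,-152 \right)}\right) + \left(\left(-106172 - 40215\right) + 71788\right) = \left(\frac{148162}{5} - 152\right) + \left(\left(-106172 - 40215\right) + 71788\right) = \frac{147402}{5} + \left(-146387 + 71788\right) = \frac{147402}{5} - 74599 = - \frac{225593}{5}$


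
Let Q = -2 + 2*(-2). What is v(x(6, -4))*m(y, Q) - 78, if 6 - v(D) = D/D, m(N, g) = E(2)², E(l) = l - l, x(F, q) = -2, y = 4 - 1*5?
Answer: -78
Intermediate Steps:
y = -1 (y = 4 - 5 = -1)
E(l) = 0
Q = -6 (Q = -2 - 4 = -6)
m(N, g) = 0 (m(N, g) = 0² = 0)
v(D) = 5 (v(D) = 6 - D/D = 6 - 1*1 = 6 - 1 = 5)
v(x(6, -4))*m(y, Q) - 78 = 5*0 - 78 = 0 - 78 = -78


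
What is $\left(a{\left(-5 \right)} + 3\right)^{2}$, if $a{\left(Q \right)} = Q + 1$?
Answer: $1$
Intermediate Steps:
$a{\left(Q \right)} = 1 + Q$
$\left(a{\left(-5 \right)} + 3\right)^{2} = \left(\left(1 - 5\right) + 3\right)^{2} = \left(-4 + 3\right)^{2} = \left(-1\right)^{2} = 1$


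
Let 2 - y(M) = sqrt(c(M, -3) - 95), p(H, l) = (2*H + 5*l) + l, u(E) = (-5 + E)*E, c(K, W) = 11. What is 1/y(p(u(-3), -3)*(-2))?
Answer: 1/44 + I*sqrt(21)/44 ≈ 0.022727 + 0.10415*I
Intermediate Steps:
u(E) = E*(-5 + E)
p(H, l) = 2*H + 6*l
y(M) = 2 - 2*I*sqrt(21) (y(M) = 2 - sqrt(11 - 95) = 2 - sqrt(-84) = 2 - 2*I*sqrt(21))
1/y(p(u(-3), -3)*(-2)) = 1/(2 - 2*I*sqrt(21))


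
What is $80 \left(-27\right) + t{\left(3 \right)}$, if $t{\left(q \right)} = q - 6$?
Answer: $-2163$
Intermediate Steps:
$t{\left(q \right)} = -6 + q$
$80 \left(-27\right) + t{\left(3 \right)} = 80 \left(-27\right) + \left(-6 + 3\right) = -2160 - 3 = -2163$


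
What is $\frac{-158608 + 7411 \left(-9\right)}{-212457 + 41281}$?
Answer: $\frac{225307}{171176} \approx 1.3162$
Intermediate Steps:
$\frac{-158608 + 7411 \left(-9\right)}{-212457 + 41281} = \frac{-158608 - 66699}{-171176} = \left(-225307\right) \left(- \frac{1}{171176}\right) = \frac{225307}{171176}$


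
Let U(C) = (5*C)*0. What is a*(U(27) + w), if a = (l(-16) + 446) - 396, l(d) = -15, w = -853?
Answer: -29855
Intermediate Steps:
U(C) = 0
a = 35 (a = (-15 + 446) - 396 = 431 - 396 = 35)
a*(U(27) + w) = 35*(0 - 853) = 35*(-853) = -29855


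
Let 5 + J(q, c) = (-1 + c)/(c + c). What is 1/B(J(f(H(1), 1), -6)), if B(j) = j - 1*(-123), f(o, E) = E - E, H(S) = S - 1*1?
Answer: 12/1423 ≈ 0.0084329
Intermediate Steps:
H(S) = -1 + S (H(S) = S - 1 = -1 + S)
f(o, E) = 0
J(q, c) = -5 + (-1 + c)/(2*c) (J(q, c) = -5 + (-1 + c)/(c + c) = -5 + (-1 + c)/((2*c)) = -5 + (-1 + c)*(1/(2*c)) = -5 + (-1 + c)/(2*c))
B(j) = 123 + j (B(j) = j + 123 = 123 + j)
1/B(J(f(H(1), 1), -6)) = 1/(123 + (1/2)*(-1 - 9*(-6))/(-6)) = 1/(123 + (1/2)*(-1/6)*(-1 + 54)) = 1/(123 + (1/2)*(-1/6)*53) = 1/(123 - 53/12) = 1/(1423/12) = 12/1423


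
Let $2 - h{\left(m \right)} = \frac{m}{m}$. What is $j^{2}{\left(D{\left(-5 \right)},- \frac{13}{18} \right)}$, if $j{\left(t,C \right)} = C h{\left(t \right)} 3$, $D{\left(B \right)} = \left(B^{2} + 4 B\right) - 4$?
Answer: $\frac{169}{36} \approx 4.6944$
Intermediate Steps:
$D{\left(B \right)} = -4 + B^{2} + 4 B$
$h{\left(m \right)} = 1$ ($h{\left(m \right)} = 2 - \frac{m}{m} = 2 - 1 = 1$)
$j{\left(t,C \right)} = 3 C$ ($j{\left(t,C \right)} = C 1 \cdot 3 = C 3 = 3 C$)
$j^{2}{\left(D{\left(-5 \right)},- \frac{13}{18} \right)} = \left(3 \left(- \frac{13}{18}\right)\right)^{2} = \left(- \frac{13}{6}\right)^{2} = \frac{169}{36}$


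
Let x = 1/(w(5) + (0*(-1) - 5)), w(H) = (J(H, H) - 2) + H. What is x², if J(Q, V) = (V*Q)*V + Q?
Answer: 1/16384 ≈ 6.1035e-5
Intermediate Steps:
J(Q, V) = Q + Q*V² (J(Q, V) = (Q*V)*V + Q = Q*V² + Q = Q + Q*V²)
w(H) = -2 + H + H*(1 + H²) (w(H) = (H*(1 + H²) - 2) + H = (-2 + H*(1 + H²)) + H = -2 + H + H*(1 + H²))
x = 1/128 (x = 1/((-2 + 5³ + 2*5) + (0*(-1) - 5)) = 1/((-2 + 125 + 10) + (0 - 5)) = 1/(133 - 5) = 1/128 ≈ 0.0078125)
x² = (1/128)² = 1/16384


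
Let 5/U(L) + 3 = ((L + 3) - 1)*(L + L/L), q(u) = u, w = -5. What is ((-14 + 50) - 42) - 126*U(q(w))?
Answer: -76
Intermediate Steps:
U(L) = 5/(-3 + (1 + L)*(2 + L)) (U(L) = 5/(-3 + ((L + 3) - 1)*(L + L/L)) = 5/(-3 + ((3 + L) - 1)*(L + 1)) = 5/(-3 + (2 + L)*(1 + L)) = 5/(-3 + (1 + L)*(2 + L)))
((-14 + 50) - 42) - 126*U(q(w)) = ((-14 + 50) - 42) - 630/(-1 + (-5)² + 3*(-5)) = (36 - 42) - 630/(-1 + 25 - 15) = -6 - 630/9 = -6 - 126*5/9 = -6 - 70 = -76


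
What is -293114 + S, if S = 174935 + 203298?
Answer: 85119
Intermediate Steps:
S = 378233
-293114 + S = -293114 + 378233 = 85119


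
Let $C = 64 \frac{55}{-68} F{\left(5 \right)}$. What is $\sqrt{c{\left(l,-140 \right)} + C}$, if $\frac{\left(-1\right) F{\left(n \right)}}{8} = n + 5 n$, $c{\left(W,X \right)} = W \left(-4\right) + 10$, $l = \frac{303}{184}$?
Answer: $\frac{\sqrt{7599373558}}{782} \approx 111.48$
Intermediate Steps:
$l = \frac{303}{184}$ ($l = 303 \cdot \frac{1}{184} = \frac{303}{184} \approx 1.6467$)
$c{\left(W,X \right)} = 10 - 4 W$ ($c{\left(W,X \right)} = - 4 W + 10 = 10 - 4 W$)
$F{\left(n \right)} = - 48 n$ ($F{\left(n \right)} = - 8 \left(n + 5 n\right) = - 8 \cdot 6 n = - 48 n$)
$C = \frac{211200}{17}$ ($C = 64 \frac{55}{-68} \left(\left(-48\right) 5\right) = 64 \cdot 55 \left(- \frac{1}{68}\right) \left(-240\right) = 64 \left(- \frac{55}{68}\right) \left(-240\right) = \left(- \frac{880}{17}\right) \left(-240\right) = \frac{211200}{17} \approx 12424.0$)
$\sqrt{c{\left(l,-140 \right)} + C} = \sqrt{\left(10 - \frac{303}{46}\right) + \frac{211200}{17}} = \sqrt{\frac{157}{46} + \frac{211200}{17}} = \sqrt{\frac{9717869}{782}} = \frac{\sqrt{7599373558}}{782}$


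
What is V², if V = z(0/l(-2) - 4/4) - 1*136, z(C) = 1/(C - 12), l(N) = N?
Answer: 3129361/169 ≈ 18517.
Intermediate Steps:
z(C) = 1/(-12 + C)
V = -1769/13 (V = 1/(-12 + (0/(-2) - 4/4)) - 1*136 = 1/(-12 + (0*(-½) - 4*¼)) - 136 = 1/(-12 + (0 - 1)) - 136 = 1/(-12 - 1) - 136 = 1/(-13) - 136 = -1/13 - 136 = -1769/13 ≈ -136.08)
V² = (-1769/13)² = 3129361/169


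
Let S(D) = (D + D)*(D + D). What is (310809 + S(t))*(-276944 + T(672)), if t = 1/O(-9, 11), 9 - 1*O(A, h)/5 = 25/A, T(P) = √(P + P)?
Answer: -6044735415884064/70225 + 174612496848*√21/70225 ≈ -8.6065e+10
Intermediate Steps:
T(P) = √2*√P (T(P) = √(2*P) = √2*√P)
O(A, h) = 45 - 125/A
t = 9/530 (t = 1/(45 - 125/(-9)) = 1/(45 - 125*(-⅑)) = 1/(45 + 125/9) = 1/(530/9) = 9/530 ≈ 0.016981)
S(D) = 4*D² (S(D) = (2*D)*(2*D) = 4*D²)
(310809 + S(t))*(-276944 + T(672)) = (310809 + 4*(9/530)²)*(-276944 + √2*√672) = (310809 + 4*(81/280900))*(-276944 + √2*(4*√42)) = (310809 + 81/70225)*(-276944 + 8*√21) = 21826562106*(-276944 + 8*√21)/70225 = -6044735415884064/70225 + 174612496848*√21/70225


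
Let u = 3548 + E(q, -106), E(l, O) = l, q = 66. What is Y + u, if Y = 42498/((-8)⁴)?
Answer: 7422721/2048 ≈ 3624.4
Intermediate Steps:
Y = 21249/2048 (Y = 42498/4096 = 42498*(1/4096) = 21249/2048 ≈ 10.375)
u = 3614 (u = 3548 + 66 = 3614)
Y + u = 21249/2048 + 3614 = 7422721/2048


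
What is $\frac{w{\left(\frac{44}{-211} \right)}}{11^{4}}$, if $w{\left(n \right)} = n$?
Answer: $- \frac{4}{280841} \approx -1.4243 \cdot 10^{-5}$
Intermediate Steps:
$\frac{w{\left(\frac{44}{-211} \right)}}{11^{4}} = \frac{44 \frac{1}{-211}}{11^{4}} = \frac{44 \left(- \frac{1}{211}\right)}{14641} = \left(- \frac{44}{211}\right) \frac{1}{14641} = - \frac{4}{280841}$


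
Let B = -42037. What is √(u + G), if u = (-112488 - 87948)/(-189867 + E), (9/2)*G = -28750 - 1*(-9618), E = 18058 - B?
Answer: I*√40260075023153/97329 ≈ 65.192*I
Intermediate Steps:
E = 60095 (E = 18058 - 1*(-42037) = 18058 + 42037 = 60095)
G = -38264/9 (G = 2*(-28750 - 1*(-9618))/9 = 2*(-28750 + 9618)/9 = (2/9)*(-19132) = -38264/9 ≈ -4251.6)
u = 50109/32443 (u = (-112488 - 87948)/(-189867 + 60095) = -200436/(-129772) = -200436*(-1/129772) = 50109/32443 ≈ 1.5445)
√(u + G) = √(50109/32443 - 38264/9) = √(-1240947971/291987) = I*√40260075023153/97329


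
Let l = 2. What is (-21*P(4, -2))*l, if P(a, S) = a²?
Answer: -672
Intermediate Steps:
(-21*P(4, -2))*l = -21*4²*2 = -21*16*2 = -336*2 = -672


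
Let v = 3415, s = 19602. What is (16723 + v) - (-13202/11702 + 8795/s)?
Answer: 2309731372933/114691302 ≈ 20139.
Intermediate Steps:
(16723 + v) - (-13202/11702 + 8795/s) = (16723 + 3415) - (-13202/11702 + 8795/19602) = 20138 - (-13202*1/11702 + 8795*(1/19602)) = 20138 - (-6601/5851 + 8795/19602) = 20138 - 1*(-77933257/114691302) = 20138 + 77933257/114691302 = 2309731372933/114691302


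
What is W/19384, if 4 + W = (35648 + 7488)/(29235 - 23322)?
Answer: 4871/28654398 ≈ 0.00016999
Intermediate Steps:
W = 19484/5913 (W = -4 + (35648 + 7488)/(29235 - 23322) = -4 + 43136/5913 = 19484/5913 ≈ 3.2951)
W/19384 = (19484/5913)/19384 = (19484/5913)*(1/19384) = 4871/28654398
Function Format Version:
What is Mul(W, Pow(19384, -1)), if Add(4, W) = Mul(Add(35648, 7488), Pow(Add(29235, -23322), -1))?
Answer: Rational(4871, 28654398) ≈ 0.00016999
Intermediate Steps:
W = Rational(19484, 5913) (W = Add(-4, Mul(Add(35648, 7488), Pow(Add(29235, -23322), -1))) = Add(-4, Mul(43136, Pow(5913, -1))) = Add(-4, Mul(43136, Rational(1, 5913))) = Add(-4, Rational(43136, 5913)) = Rational(19484, 5913) ≈ 3.2951)
Mul(W, Pow(19384, -1)) = Mul(Rational(19484, 5913), Pow(19384, -1)) = Mul(Rational(19484, 5913), Rational(1, 19384)) = Rational(4871, 28654398)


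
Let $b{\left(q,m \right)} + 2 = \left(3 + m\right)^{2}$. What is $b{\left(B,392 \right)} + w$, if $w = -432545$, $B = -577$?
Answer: $-276522$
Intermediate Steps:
$b{\left(q,m \right)} = -2 + \left(3 + m\right)^{2}$
$b{\left(B,392 \right)} + w = \left(-2 + \left(3 + 392\right)^{2}\right) - 432545 = \left(-2 + 395^{2}\right) - 432545 = \left(-2 + 156025\right) - 432545 = 156023 - 432545 = -276522$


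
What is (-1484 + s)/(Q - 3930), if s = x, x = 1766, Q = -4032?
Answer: -47/1327 ≈ -0.035418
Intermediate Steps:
s = 1766
(-1484 + s)/(Q - 3930) = (-1484 + 1766)/(-4032 - 3930) = 282/(-7962) = 282*(-1/7962) = -47/1327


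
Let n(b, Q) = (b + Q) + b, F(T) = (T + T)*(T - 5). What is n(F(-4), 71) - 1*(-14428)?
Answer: 14643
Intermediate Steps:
F(T) = 2*T*(-5 + T) (F(T) = (2*T)*(-5 + T) = 2*T*(-5 + T))
n(b, Q) = Q + 2*b (n(b, Q) = (Q + b) + b = Q + 2*b)
n(F(-4), 71) - 1*(-14428) = (71 + 2*(2*(-4)*(-5 - 4))) - 1*(-14428) = (71 + 2*(2*(-4)*(-9))) + 14428 = (71 + 2*72) + 14428 = (71 + 144) + 14428 = 215 + 14428 = 14643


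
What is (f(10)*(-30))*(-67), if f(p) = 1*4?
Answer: 8040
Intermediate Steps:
f(p) = 4
(f(10)*(-30))*(-67) = (4*(-30))*(-67) = -120*(-67) = 8040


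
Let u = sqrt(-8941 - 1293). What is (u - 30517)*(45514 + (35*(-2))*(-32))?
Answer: -1457308818 + 47754*I*sqrt(10234) ≈ -1.4573e+9 + 4.831e+6*I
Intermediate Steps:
u = I*sqrt(10234) (u = sqrt(-10234) = I*sqrt(10234) ≈ 101.16*I)
(u - 30517)*(45514 + (35*(-2))*(-32)) = (I*sqrt(10234) - 30517)*(45514 + (35*(-2))*(-32)) = (-30517 + I*sqrt(10234))*(45514 - 70*(-32)) = (-30517 + I*sqrt(10234))*(45514 + 2240) = (-30517 + I*sqrt(10234))*47754 = -1457308818 + 47754*I*sqrt(10234)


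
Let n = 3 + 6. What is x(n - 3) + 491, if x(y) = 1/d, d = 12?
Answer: 5893/12 ≈ 491.08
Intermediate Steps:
n = 9
x(y) = 1/12
x(n - 3) + 491 = 1/12 + 491 = 5893/12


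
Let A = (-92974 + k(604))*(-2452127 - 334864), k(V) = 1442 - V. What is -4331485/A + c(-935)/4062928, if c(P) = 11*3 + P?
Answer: -7788001831001/32602737548759004 ≈ -0.00023888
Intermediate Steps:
c(P) = 33 + P
A = 256782202776 (A = (-92974 + (1442 - 1*604))*(-2452127 - 334864) = (-92974 + (1442 - 604))*(-2786991) = (-92974 + 838)*(-2786991) = -92136*(-2786991) = 256782202776)
-4331485/A + c(-935)/4062928 = -4331485/256782202776 + (33 - 935)/4062928 = -4331485*1/256782202776 - 902*1/4062928 = -4331485/256782202776 - 451/2031464 = -7788001831001/32602737548759004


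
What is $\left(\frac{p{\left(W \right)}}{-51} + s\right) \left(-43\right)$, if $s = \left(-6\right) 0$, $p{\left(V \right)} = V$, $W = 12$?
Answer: $\frac{172}{17} \approx 10.118$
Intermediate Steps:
$s = 0$
$\left(\frac{p{\left(W \right)}}{-51} + s\right) \left(-43\right) = \left(\frac{12}{-51} + 0\right) \left(-43\right) = \left(12 \left(- \frac{1}{51}\right) + 0\right) \left(-43\right) = \left(- \frac{4}{17} + 0\right) \left(-43\right) = \left(- \frac{4}{17}\right) \left(-43\right) = \frac{172}{17}$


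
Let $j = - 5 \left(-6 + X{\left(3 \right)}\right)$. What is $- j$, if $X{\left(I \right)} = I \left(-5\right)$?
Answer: $-105$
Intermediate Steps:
$X{\left(I \right)} = - 5 I$
$j = 105$ ($j = - 5 \left(-6 - 15\right) = \left(-5\right) \left(-21\right) = 105$)
$- j = \left(-1\right) 105 = -105$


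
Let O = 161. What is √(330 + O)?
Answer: √491 ≈ 22.159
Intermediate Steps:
√(330 + O) = √(330 + 161) = √491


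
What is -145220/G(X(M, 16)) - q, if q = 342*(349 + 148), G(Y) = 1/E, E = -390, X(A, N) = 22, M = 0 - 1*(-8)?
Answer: 56465826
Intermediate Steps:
M = 8 (M = 0 + 8 = 8)
G(Y) = -1/390 (G(Y) = 1/(-390) = -1/390)
q = 169974 (q = 342*497 = 169974)
-145220/G(X(M, 16)) - q = -145220/(-1/390) - 1*169974 = -145220*(-390) - 169974 = 56635800 - 169974 = 56465826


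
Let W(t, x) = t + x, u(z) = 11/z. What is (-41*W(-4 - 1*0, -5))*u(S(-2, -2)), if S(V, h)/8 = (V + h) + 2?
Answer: -4059/16 ≈ -253.69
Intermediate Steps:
S(V, h) = 16 + 8*V + 8*h (S(V, h) = 8*((V + h) + 2) = 8*(2 + V + h) = 16 + 8*V + 8*h)
(-41*W(-4 - 1*0, -5))*u(S(-2, -2)) = (-41*((-4 - 1*0) - 5))*(11/(16 + 8*(-2) + 8*(-2))) = (-41*((-4 + 0) - 5))*(11/(16 - 16 - 16)) = (-41*(-4 - 5))*(11/(-16)) = (-41*(-9))*(11*(-1/16)) = 369*(-11/16) = -4059/16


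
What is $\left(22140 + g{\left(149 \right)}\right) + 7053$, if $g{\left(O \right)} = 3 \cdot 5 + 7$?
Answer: $29215$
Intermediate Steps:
$g{\left(O \right)} = 22$ ($g{\left(O \right)} = 15 + 7 = 22$)
$\left(22140 + g{\left(149 \right)}\right) + 7053 = \left(22140 + 22\right) + 7053 = 22162 + 7053 = 29215$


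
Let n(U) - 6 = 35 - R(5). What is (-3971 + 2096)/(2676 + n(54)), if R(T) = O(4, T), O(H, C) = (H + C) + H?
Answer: -1875/2704 ≈ -0.69342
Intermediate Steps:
O(H, C) = C + 2*H (O(H, C) = (C + H) + H = C + 2*H)
R(T) = 8 + T (R(T) = T + 2*4 = T + 8 = 8 + T)
n(U) = 28 (n(U) = 6 + (35 - (8 + 5)) = 6 + (35 - 1*13) = 6 + (35 - 13) = 6 + 22 = 28)
(-3971 + 2096)/(2676 + n(54)) = (-3971 + 2096)/(2676 + 28) = -1875/2704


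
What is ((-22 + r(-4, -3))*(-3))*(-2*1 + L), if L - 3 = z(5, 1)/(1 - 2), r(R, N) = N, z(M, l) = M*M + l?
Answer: -1875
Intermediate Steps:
z(M, l) = l + M² (z(M, l) = M² + l = l + M²)
L = -23 (L = 3 + (1 + 5²)/(1 - 2) = 3 + (1 + 25)/(-1) = 3 - 1*26 = 3 - 26 = -23)
((-22 + r(-4, -3))*(-3))*(-2*1 + L) = ((-22 - 3)*(-3))*(-2*1 - 23) = (-25*(-3))*(-2 - 23) = 75*(-25) = -1875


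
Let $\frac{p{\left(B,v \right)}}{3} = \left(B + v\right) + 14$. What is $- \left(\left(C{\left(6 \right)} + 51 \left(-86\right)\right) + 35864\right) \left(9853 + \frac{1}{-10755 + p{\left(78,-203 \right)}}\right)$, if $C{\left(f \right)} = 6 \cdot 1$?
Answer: $- \frac{859907245873}{2772} \approx -3.1021 \cdot 10^{8}$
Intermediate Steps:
$C{\left(f \right)} = 6$
$p{\left(B,v \right)} = 42 + 3 B + 3 v$ ($p{\left(B,v \right)} = 3 \left(\left(B + v\right) + 14\right) = 3 \left(14 + B + v\right) = 42 + 3 B + 3 v$)
$- \left(\left(C{\left(6 \right)} + 51 \left(-86\right)\right) + 35864\right) \left(9853 + \frac{1}{-10755 + p{\left(78,-203 \right)}}\right) = - \left(\left(6 + 51 \left(-86\right)\right) + 35864\right) \left(9853 + \frac{1}{-10755 + \left(42 + 3 \cdot 78 + 3 \left(-203\right)\right)}\right) = - \left(\left(6 - 4386\right) + 35864\right) \left(9853 + \frac{1}{-10755 + \left(42 + 234 - 609\right)}\right) = - \left(-4380 + 35864\right) \left(9853 + \frac{1}{-10755 - 333}\right) = - 31484 \left(9853 + \frac{1}{-11088}\right) = - 31484 \left(9853 - \frac{1}{11088}\right) = - \frac{31484 \cdot 109250063}{11088} = \left(-1\right) \frac{859907245873}{2772} = - \frac{859907245873}{2772}$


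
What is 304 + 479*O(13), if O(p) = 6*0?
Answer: 304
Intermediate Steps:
O(p) = 0
304 + 479*O(13) = 304 + 479*0 = 304 + 0 = 304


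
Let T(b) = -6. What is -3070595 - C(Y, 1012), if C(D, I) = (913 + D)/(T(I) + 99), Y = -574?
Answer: -95188558/31 ≈ -3.0706e+6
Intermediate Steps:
C(D, I) = 913/93 + D/93 (C(D, I) = (913 + D)/(-6 + 99) = (913 + D)/93 = (913 + D)*(1/93) = 913/93 + D/93)
-3070595 - C(Y, 1012) = -3070595 - (913/93 + (1/93)*(-574)) = -3070595 - (913/93 - 574/93) = -3070595 - 1*113/31 = -3070595 - 113/31 = -95188558/31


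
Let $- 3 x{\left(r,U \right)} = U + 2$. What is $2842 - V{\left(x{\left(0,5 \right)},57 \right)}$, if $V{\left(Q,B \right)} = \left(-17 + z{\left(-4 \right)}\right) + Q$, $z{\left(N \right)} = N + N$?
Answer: $\frac{8608}{3} \approx 2869.3$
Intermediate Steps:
$z{\left(N \right)} = 2 N$
$x{\left(r,U \right)} = - \frac{2}{3} - \frac{U}{3}$ ($x{\left(r,U \right)} = - \frac{U + 2}{3} = - \frac{2 + U}{3} = - \frac{2}{3} - \frac{U}{3}$)
$V{\left(Q,B \right)} = -25 + Q$ ($V{\left(Q,B \right)} = \left(-17 + 2 \left(-4\right)\right) + Q = \left(-17 - 8\right) + Q = -25 + Q$)
$2842 - V{\left(x{\left(0,5 \right)},57 \right)} = 2842 - \left(-25 - \frac{7}{3}\right) = 2842 - - \frac{82}{3} = 2842 + \frac{82}{3} = \frac{8608}{3}$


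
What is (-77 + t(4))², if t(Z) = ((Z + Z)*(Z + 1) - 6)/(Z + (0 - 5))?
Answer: 12321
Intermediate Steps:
t(Z) = (-6 + 2*Z*(1 + Z))/(-5 + Z) (t(Z) = ((2*Z)*(1 + Z) - 6)/(Z - 5) = (2*Z*(1 + Z) - 6)/(-5 + Z) = (-6 + 2*Z*(1 + Z))/(-5 + Z))
(-77 + t(4))² = (-77 + 2*(-3 + 4 + 4²)/(-5 + 4))² = (-77 + 2*(-3 + 4 + 16)/(-1))² = (-77 + 2*(-1)*17)² = (-77 - 34)² = (-111)² = 12321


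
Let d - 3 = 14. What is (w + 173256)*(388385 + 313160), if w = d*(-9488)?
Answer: 8390478200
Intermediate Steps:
d = 17 (d = 3 + 14 = 17)
w = -161296 (w = 17*(-9488) = -161296)
(w + 173256)*(388385 + 313160) = (-161296 + 173256)*(388385 + 313160) = 11960*701545 = 8390478200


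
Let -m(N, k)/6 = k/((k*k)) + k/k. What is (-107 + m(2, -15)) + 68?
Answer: -223/5 ≈ -44.600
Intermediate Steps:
m(N, k) = -6 - 6/k (m(N, k) = -6*(k/((k*k)) + k/k) = -6*(k/(k²) + 1) = -6*(k/k² + 1) = -6*(1/k + 1) = -6*(1 + 1/k) = -6 - 6/k)
(-107 + m(2, -15)) + 68 = (-107 + (-6 - 6/(-15))) + 68 = (-107 + (-6 - 6*(-1/15))) + 68 = (-107 + (-6 + ⅖)) + 68 = (-107 - 28/5) + 68 = -563/5 + 68 = -223/5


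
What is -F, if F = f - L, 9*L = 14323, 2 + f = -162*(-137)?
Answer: -185405/9 ≈ -20601.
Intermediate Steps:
f = 22192 (f = -2 - 162*(-137) = -2 + 22194 = 22192)
L = 14323/9 (L = (1/9)*14323 = 14323/9 ≈ 1591.4)
F = 185405/9 (F = 22192 - 1*14323/9 = 22192 - 14323/9 = 185405/9 ≈ 20601.)
-F = -1*185405/9 = -185405/9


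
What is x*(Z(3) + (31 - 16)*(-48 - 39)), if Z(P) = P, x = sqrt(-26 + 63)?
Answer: -1302*sqrt(37) ≈ -7919.8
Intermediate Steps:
x = sqrt(37) ≈ 6.0828
x*(Z(3) + (31 - 16)*(-48 - 39)) = sqrt(37)*(3 + (31 - 16)*(-48 - 39)) = sqrt(37)*(3 + 15*(-87)) = sqrt(37)*(3 - 1305) = sqrt(37)*(-1302) = -1302*sqrt(37)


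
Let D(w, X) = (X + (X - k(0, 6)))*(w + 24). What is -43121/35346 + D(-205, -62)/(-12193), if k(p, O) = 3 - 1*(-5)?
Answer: -10001905/3145794 ≈ -3.1795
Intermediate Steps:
k(p, O) = 8 (k(p, O) = 3 + 5 = 8)
D(w, X) = (-8 + 2*X)*(24 + w) (D(w, X) = (X + (X - 1*8))*(w + 24) = (X + (X - 8))*(24 + w) = (X + (-8 + X))*(24 + w) = (-8 + 2*X)*(24 + w))
-43121/35346 + D(-205, -62)/(-12193) = -43121/35346 + (-192 - 8*(-205) + 48*(-62) + 2*(-62)*(-205))/(-12193) = -43121*1/35346 + (-192 + 1640 - 2976 + 25420)*(-1/12193) = -43121/35346 + 23892*(-1/12193) = -43121/35346 - 23892/12193 = -10001905/3145794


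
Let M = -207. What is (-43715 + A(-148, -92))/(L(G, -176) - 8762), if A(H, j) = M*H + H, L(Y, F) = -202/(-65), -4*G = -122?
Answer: 286585/189776 ≈ 1.5101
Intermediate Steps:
G = 61/2 (G = -¼*(-122) = 61/2 ≈ 30.500)
L(Y, F) = 202/65 (L(Y, F) = -202*(-1/65) = 202/65)
A(H, j) = -206*H (A(H, j) = -207*H + H = -206*H)
(-43715 + A(-148, -92))/(L(G, -176) - 8762) = (-43715 - 206*(-148))/(202/65 - 8762) = (-43715 + 30488)/(-569328/65) = -13227*(-65/569328) = 286585/189776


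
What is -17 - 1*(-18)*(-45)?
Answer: -827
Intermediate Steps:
-17 - 1*(-18)*(-45) = -17 + 18*(-45) = -17 - 810 = -827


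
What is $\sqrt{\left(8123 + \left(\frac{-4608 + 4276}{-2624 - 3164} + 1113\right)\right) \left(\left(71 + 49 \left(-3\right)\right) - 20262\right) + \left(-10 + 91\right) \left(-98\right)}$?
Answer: $\frac{2 i \sqrt{98330961921073}}{1447} \approx 13706.0 i$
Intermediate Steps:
$\sqrt{\left(8123 + \left(\frac{-4608 + 4276}{-2624 - 3164} + 1113\right)\right) \left(\left(71 + 49 \left(-3\right)\right) - 20262\right) + \left(-10 + 91\right) \left(-98\right)} = \sqrt{\left(8123 + \left(- \frac{332}{-5788} + 1113\right)\right) \left(\left(71 - 147\right) - 20262\right) + 81 \left(-98\right)} = \sqrt{\left(8123 + \left(\left(-332\right) \left(- \frac{1}{5788}\right) + 1113\right)\right) \left(-76 - 20262\right) - 7938} = \sqrt{\left(8123 + \left(\frac{83}{1447} + 1113\right)\right) \left(-20338\right) - 7938} = \sqrt{\left(8123 + \frac{1610594}{1447}\right) \left(-20338\right) - 7938} = \sqrt{\frac{13364575}{1447} \left(-20338\right) - 7938} = \sqrt{- \frac{271808726350}{1447} - 7938} = \sqrt{- \frac{271820212636}{1447}} = \frac{2 i \sqrt{98330961921073}}{1447}$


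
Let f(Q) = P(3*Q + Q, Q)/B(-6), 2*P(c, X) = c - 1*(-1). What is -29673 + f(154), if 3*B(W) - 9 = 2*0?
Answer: -177421/6 ≈ -29570.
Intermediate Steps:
B(W) = 3 (B(W) = 3 + (2*0)/3 = 3 + (⅓)*0 = 3 + 0 = 3)
P(c, X) = ½ + c/2 (P(c, X) = (c - 1*(-1))/2 = (c + 1)/2 = (1 + c)/2 = ½ + c/2)
f(Q) = ⅙ + 2*Q/3 (f(Q) = (½ + (3*Q + Q)/2)/3 = (½ + (4*Q)/2)*(⅓) = (½ + 2*Q)*(⅓) = ⅙ + 2*Q/3)
-29673 + f(154) = -29673 + (⅙ + (⅔)*154) = -29673 + (⅙ + 308/3) = -29673 + 617/6 = -177421/6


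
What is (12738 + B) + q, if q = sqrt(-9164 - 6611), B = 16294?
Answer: 29032 + 5*I*sqrt(631) ≈ 29032.0 + 125.6*I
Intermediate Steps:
q = 5*I*sqrt(631) (q = sqrt(-15775) = 5*I*sqrt(631) ≈ 125.6*I)
(12738 + B) + q = (12738 + 16294) + 5*I*sqrt(631) = 29032 + 5*I*sqrt(631)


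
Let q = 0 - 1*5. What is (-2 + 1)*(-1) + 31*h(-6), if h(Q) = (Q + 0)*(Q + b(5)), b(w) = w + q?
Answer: 1117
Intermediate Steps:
q = -5 (q = 0 - 5 = -5)
b(w) = -5 + w (b(w) = w - 5 = -5 + w)
h(Q) = Q**2 (h(Q) = (Q + 0)*(Q + (-5 + 5)) = Q*(Q + 0) = Q*Q = Q**2)
(-2 + 1)*(-1) + 31*h(-6) = (-2 + 1)*(-1) + 31*(-6)**2 = -1*(-1) + 31*36 = 1 + 1116 = 1117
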